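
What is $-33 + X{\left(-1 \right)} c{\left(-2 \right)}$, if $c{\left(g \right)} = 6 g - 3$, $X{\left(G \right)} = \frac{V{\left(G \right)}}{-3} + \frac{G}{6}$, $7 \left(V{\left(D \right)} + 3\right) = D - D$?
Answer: $- \frac{91}{2} \approx -45.5$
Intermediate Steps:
$V{\left(D \right)} = -3$ ($V{\left(D \right)} = -3 + \frac{D - D}{7} = -3 + \frac{1}{7} \cdot 0 = -3 + 0 = -3$)
$X{\left(G \right)} = 1 + \frac{G}{6}$ ($X{\left(G \right)} = - \frac{3}{-3} + \frac{G}{6} = \left(-3\right) \left(- \frac{1}{3}\right) + G \frac{1}{6} = 1 + \frac{G}{6}$)
$c{\left(g \right)} = -3 + 6 g$
$-33 + X{\left(-1 \right)} c{\left(-2 \right)} = -33 + \left(1 + \frac{1}{6} \left(-1\right)\right) \left(-3 + 6 \left(-2\right)\right) = -33 + \left(1 - \frac{1}{6}\right) \left(-3 - 12\right) = -33 + \frac{5}{6} \left(-15\right) = -33 - \frac{25}{2} = - \frac{91}{2}$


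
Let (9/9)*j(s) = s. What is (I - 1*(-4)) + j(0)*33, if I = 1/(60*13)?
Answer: 3121/780 ≈ 4.0013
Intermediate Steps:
I = 1/780 (I = (1/60)*(1/13) = 1/780 ≈ 0.0012821)
j(s) = s
(I - 1*(-4)) + j(0)*33 = (1/780 - 1*(-4)) + 0*33 = (1/780 + 4) + 0 = 3121/780 + 0 = 3121/780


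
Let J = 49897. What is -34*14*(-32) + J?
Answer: 65129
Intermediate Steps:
-34*14*(-32) + J = -34*14*(-32) + 49897 = -476*(-32) + 49897 = 15232 + 49897 = 65129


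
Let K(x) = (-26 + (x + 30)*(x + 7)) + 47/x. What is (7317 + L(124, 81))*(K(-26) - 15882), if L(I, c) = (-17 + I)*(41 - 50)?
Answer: -1320459687/13 ≈ -1.0157e+8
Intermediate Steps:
L(I, c) = 153 - 9*I (L(I, c) = (-17 + I)*(-9) = 153 - 9*I)
K(x) = -26 + 47/x + (7 + x)*(30 + x) (K(x) = (-26 + (30 + x)*(7 + x)) + 47/x = (-26 + (7 + x)*(30 + x)) + 47/x = -26 + 47/x + (7 + x)*(30 + x))
(7317 + L(124, 81))*(K(-26) - 15882) = (7317 + (153 - 9*124))*((184 + (-26)² + 37*(-26) + 47/(-26)) - 15882) = (7317 + (153 - 1116))*((184 + 676 - 962 + 47*(-1/26)) - 15882) = (7317 - 963)*((184 + 676 - 962 - 47/26) - 15882) = 6354*(-2699/26 - 15882) = 6354*(-415631/26) = -1320459687/13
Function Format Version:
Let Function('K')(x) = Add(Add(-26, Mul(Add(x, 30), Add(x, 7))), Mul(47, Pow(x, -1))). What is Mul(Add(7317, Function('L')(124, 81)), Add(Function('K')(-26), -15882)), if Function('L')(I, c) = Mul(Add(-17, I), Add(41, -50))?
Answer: Rational(-1320459687, 13) ≈ -1.0157e+8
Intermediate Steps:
Function('L')(I, c) = Add(153, Mul(-9, I)) (Function('L')(I, c) = Mul(Add(-17, I), -9) = Add(153, Mul(-9, I)))
Function('K')(x) = Add(-26, Mul(47, Pow(x, -1)), Mul(Add(7, x), Add(30, x))) (Function('K')(x) = Add(Add(-26, Mul(Add(30, x), Add(7, x))), Mul(47, Pow(x, -1))) = Add(Add(-26, Mul(Add(7, x), Add(30, x))), Mul(47, Pow(x, -1))) = Add(-26, Mul(47, Pow(x, -1)), Mul(Add(7, x), Add(30, x))))
Mul(Add(7317, Function('L')(124, 81)), Add(Function('K')(-26), -15882)) = Mul(Add(7317, Add(153, Mul(-9, 124))), Add(Add(184, Pow(-26, 2), Mul(37, -26), Mul(47, Pow(-26, -1))), -15882)) = Mul(Add(7317, Add(153, -1116)), Add(Add(184, 676, -962, Mul(47, Rational(-1, 26))), -15882)) = Mul(Add(7317, -963), Add(Add(184, 676, -962, Rational(-47, 26)), -15882)) = Mul(6354, Add(Rational(-2699, 26), -15882)) = Mul(6354, Rational(-415631, 26)) = Rational(-1320459687, 13)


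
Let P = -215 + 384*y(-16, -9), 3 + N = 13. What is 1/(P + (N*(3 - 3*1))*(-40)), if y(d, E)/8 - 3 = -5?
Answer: -1/6359 ≈ -0.00015726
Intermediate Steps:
N = 10 (N = -3 + 13 = 10)
y(d, E) = -16 (y(d, E) = 24 + 8*(-5) = 24 - 40 = -16)
P = -6359 (P = -215 + 384*(-16) = -215 - 6144 = -6359)
1/(P + (N*(3 - 3*1))*(-40)) = 1/(-6359 + (10*(3 - 3*1))*(-40)) = 1/(-6359 + (10*(3 - 3))*(-40)) = 1/(-6359 + (10*0)*(-40)) = 1/(-6359 + 0*(-40)) = 1/(-6359 + 0) = 1/(-6359) = -1/6359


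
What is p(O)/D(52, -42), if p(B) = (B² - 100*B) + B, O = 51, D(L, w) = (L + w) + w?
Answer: 153/2 ≈ 76.500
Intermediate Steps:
D(L, w) = L + 2*w
p(B) = B² - 99*B
p(O)/D(52, -42) = (51*(-99 + 51))/(52 + 2*(-42)) = (51*(-48))/(52 - 84) = -2448/(-32) = -2448*(-1/32) = 153/2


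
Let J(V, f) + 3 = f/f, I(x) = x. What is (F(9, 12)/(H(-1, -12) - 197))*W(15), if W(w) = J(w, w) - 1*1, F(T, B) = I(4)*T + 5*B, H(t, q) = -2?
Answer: 288/199 ≈ 1.4472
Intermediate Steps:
J(V, f) = -2 (J(V, f) = -3 + f/f = -3 + 1 = -2)
F(T, B) = 4*T + 5*B
W(w) = -3 (W(w) = -2 - 1*1 = -2 - 1 = -3)
(F(9, 12)/(H(-1, -12) - 197))*W(15) = ((4*9 + 5*12)/(-2 - 197))*(-3) = ((36 + 60)/(-199))*(-3) = (96*(-1/199))*(-3) = -96/199*(-3) = 288/199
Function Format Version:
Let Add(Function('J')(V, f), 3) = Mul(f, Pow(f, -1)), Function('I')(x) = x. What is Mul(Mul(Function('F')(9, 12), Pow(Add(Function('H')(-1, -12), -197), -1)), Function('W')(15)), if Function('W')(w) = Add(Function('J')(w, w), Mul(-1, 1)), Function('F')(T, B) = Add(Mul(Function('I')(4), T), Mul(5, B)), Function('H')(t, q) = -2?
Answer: Rational(288, 199) ≈ 1.4472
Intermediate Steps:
Function('J')(V, f) = -2 (Function('J')(V, f) = Add(-3, Mul(f, Pow(f, -1))) = Add(-3, 1) = -2)
Function('F')(T, B) = Add(Mul(4, T), Mul(5, B))
Function('W')(w) = -3 (Function('W')(w) = Add(-2, Mul(-1, 1)) = Add(-2, -1) = -3)
Mul(Mul(Function('F')(9, 12), Pow(Add(Function('H')(-1, -12), -197), -1)), Function('W')(15)) = Mul(Mul(Add(Mul(4, 9), Mul(5, 12)), Pow(Add(-2, -197), -1)), -3) = Mul(Mul(Add(36, 60), Pow(-199, -1)), -3) = Mul(Mul(96, Rational(-1, 199)), -3) = Mul(Rational(-96, 199), -3) = Rational(288, 199)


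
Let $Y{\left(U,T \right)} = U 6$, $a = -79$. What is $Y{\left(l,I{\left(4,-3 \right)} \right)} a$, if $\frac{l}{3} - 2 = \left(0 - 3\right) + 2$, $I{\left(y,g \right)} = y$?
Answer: $-1422$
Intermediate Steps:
$l = 3$ ($l = 6 + 3 \left(\left(0 - 3\right) + 2\right) = 6 + 3 \left(-3 + 2\right) = 6 + 3 \left(-1\right) = 6 - 3 = 3$)
$Y{\left(U,T \right)} = 6 U$
$Y{\left(l,I{\left(4,-3 \right)} \right)} a = 6 \cdot 3 \left(-79\right) = 18 \left(-79\right) = -1422$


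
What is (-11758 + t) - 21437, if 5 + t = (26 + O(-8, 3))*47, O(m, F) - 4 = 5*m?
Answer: -33670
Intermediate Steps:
O(m, F) = 4 + 5*m
t = -475 (t = -5 + (26 + (4 + 5*(-8)))*47 = -5 + (26 + (4 - 40))*47 = -5 + (26 - 36)*47 = -5 - 10*47 = -5 - 470 = -475)
(-11758 + t) - 21437 = (-11758 - 475) - 21437 = -12233 - 21437 = -33670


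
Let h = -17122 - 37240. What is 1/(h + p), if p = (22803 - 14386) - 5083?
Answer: -1/51028 ≈ -1.9597e-5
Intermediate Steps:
h = -54362
p = 3334 (p = 8417 - 5083 = 3334)
1/(h + p) = 1/(-54362 + 3334) = 1/(-51028) = -1/51028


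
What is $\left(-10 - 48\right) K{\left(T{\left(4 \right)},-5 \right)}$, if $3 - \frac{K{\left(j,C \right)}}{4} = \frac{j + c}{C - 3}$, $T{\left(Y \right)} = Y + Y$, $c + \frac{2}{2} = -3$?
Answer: $-812$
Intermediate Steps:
$c = -4$ ($c = -1 - 3 = -4$)
$T{\left(Y \right)} = 2 Y$
$K{\left(j,C \right)} = 12 - \frac{4 \left(-4 + j\right)}{-3 + C}$ ($K{\left(j,C \right)} = 12 - 4 \frac{j - 4}{C - 3} = 12 - 4 \frac{-4 + j}{-3 + C} = 12 - \frac{4 \left(-4 + j\right)}{-3 + C}$)
$\left(-10 - 48\right) K{\left(T{\left(4 \right)},-5 \right)} = \left(-10 - 48\right) \frac{4 \left(-5 - 2 \cdot 4 + 3 \left(-5\right)\right)}{-3 - 5} = - 58 \frac{4 \left(-5 - 8 - 15\right)}{-8} = - 58 \cdot 4 \left(- \frac{1}{8}\right) \left(-5 - 8 - 15\right) = - 58 \cdot 4 \left(- \frac{1}{8}\right) \left(-28\right) = \left(-58\right) 14 = -812$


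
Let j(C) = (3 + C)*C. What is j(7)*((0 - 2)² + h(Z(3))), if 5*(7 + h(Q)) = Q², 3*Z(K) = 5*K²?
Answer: 2940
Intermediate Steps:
j(C) = C*(3 + C)
Z(K) = 5*K²/3 (Z(K) = (5*K²)/3 = 5*K²/3)
h(Q) = -7 + Q²/5
j(7)*((0 - 2)² + h(Z(3))) = (7*(3 + 7))*((0 - 2)² + (-7 + ((5/3)*3²)²/5)) = (7*10)*((-2)² + (-7 + ((5/3)*9)²/5)) = 70*(4 + (-7 + (⅕)*15²)) = 70*(4 + (-7 + (⅕)*225)) = 70*(4 + (-7 + 45)) = 70*(4 + 38) = 70*42 = 2940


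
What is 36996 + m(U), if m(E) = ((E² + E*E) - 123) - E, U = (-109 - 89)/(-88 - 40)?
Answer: 75522537/2048 ≈ 36876.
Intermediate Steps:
U = 99/64 (U = -198/(-128) = -198*(-1/128) = 99/64 ≈ 1.5469)
m(E) = -123 - E + 2*E² (m(E) = ((E² + E²) - 123) - E = (2*E² - 123) - E = (-123 + 2*E²) - E = -123 - E + 2*E²)
36996 + m(U) = 36996 + (-123 - 1*99/64 + 2*(99/64)²) = 36996 + (-123 - 99/64 + 2*(9801/4096)) = 36996 + (-123 - 99/64 + 9801/2048) = 36996 - 245271/2048 = 75522537/2048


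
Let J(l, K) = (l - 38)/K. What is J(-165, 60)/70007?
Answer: -29/600060 ≈ -4.8328e-5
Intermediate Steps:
J(l, K) = (-38 + l)/K
J(-165, 60)/70007 = ((-38 - 165)/60)/70007 = ((1/60)*(-203))*(1/70007) = -203/60*1/70007 = -29/600060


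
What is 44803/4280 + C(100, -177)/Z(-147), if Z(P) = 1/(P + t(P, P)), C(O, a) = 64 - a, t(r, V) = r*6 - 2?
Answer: -1063411077/4280 ≈ -2.4846e+5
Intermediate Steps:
t(r, V) = -2 + 6*r (t(r, V) = 6*r - 2 = -2 + 6*r)
Z(P) = 1/(-2 + 7*P) (Z(P) = 1/(P + (-2 + 6*P)) = 1/(-2 + 7*P))
44803/4280 + C(100, -177)/Z(-147) = 44803/4280 + (64 - 1*(-177))/(1/(-2 + 7*(-147))) = 44803*(1/4280) + (64 + 177)/(1/(-2 - 1029)) = 44803/4280 + 241/(1/(-1031)) = 44803/4280 + 241/(-1/1031) = 44803/4280 + 241*(-1031) = 44803/4280 - 248471 = -1063411077/4280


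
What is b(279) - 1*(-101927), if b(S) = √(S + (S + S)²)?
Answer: 101927 + 3*√34627 ≈ 1.0249e+5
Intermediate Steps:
b(S) = √(S + 4*S²) (b(S) = √(S + (2*S)²) = √(S + 4*S²))
b(279) - 1*(-101927) = √(279*(1 + 4*279)) - 1*(-101927) = √(279*(1 + 1116)) + 101927 = √(279*1117) + 101927 = √311643 + 101927 = 3*√34627 + 101927 = 101927 + 3*√34627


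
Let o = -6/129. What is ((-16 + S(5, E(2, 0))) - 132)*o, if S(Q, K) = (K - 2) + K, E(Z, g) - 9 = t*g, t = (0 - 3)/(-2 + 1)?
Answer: 264/43 ≈ 6.1395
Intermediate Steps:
t = 3 (t = -3/(-1) = -3*(-1) = 3)
E(Z, g) = 9 + 3*g
o = -2/43 (o = -6*1/129 = -2/43 ≈ -0.046512)
S(Q, K) = -2 + 2*K (S(Q, K) = (-2 + K) + K = -2 + 2*K)
((-16 + S(5, E(2, 0))) - 132)*o = ((-16 + (-2 + 2*(9 + 3*0))) - 132)*(-2/43) = ((-16 + (-2 + 2*(9 + 0))) - 132)*(-2/43) = ((-16 + (-2 + 2*9)) - 132)*(-2/43) = ((-16 + (-2 + 18)) - 132)*(-2/43) = ((-16 + 16) - 132)*(-2/43) = (0 - 132)*(-2/43) = -132*(-2/43) = 264/43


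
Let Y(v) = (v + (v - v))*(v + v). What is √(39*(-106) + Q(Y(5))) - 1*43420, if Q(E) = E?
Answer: -43420 + 2*I*√1021 ≈ -43420.0 + 63.906*I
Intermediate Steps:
Y(v) = 2*v² (Y(v) = (v + 0)*(2*v) = v*(2*v) = 2*v²)
√(39*(-106) + Q(Y(5))) - 1*43420 = √(39*(-106) + 2*5²) - 1*43420 = √(-4134 + 2*25) - 43420 = √(-4134 + 50) - 43420 = √(-4084) - 43420 = 2*I*√1021 - 43420 = -43420 + 2*I*√1021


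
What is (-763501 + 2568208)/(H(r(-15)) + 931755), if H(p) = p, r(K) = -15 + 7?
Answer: 1804707/931747 ≈ 1.9369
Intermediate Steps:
r(K) = -8
(-763501 + 2568208)/(H(r(-15)) + 931755) = (-763501 + 2568208)/(-8 + 931755) = 1804707/931747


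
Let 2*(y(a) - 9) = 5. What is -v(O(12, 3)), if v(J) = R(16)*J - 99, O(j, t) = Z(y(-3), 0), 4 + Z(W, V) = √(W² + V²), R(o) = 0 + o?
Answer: -21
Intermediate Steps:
y(a) = 23/2 (y(a) = 9 + (½)*5 = 9 + 5/2 = 23/2)
R(o) = o
Z(W, V) = -4 + √(V² + W²) (Z(W, V) = -4 + √(W² + V²) = -4 + √(V² + W²))
O(j, t) = 15/2 (O(j, t) = -4 + √(0² + (23/2)²) = -4 + √(0 + 529/4) = -4 + √(529/4) = -4 + 23/2 = 15/2)
v(J) = -99 + 16*J (v(J) = 16*J - 99 = -99 + 16*J)
-v(O(12, 3)) = -(-99 + 16*(15/2)) = -(-99 + 120) = -1*21 = -21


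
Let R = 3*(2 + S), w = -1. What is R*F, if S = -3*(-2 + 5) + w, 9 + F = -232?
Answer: 5784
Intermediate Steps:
F = -241 (F = -9 - 232 = -241)
S = -10 (S = -3*(-2 + 5) - 1 = -3*3 - 1 = -9 - 1 = -10)
R = -24 (R = 3*(2 - 10) = 3*(-8) = -24)
R*F = -24*(-241) = 5784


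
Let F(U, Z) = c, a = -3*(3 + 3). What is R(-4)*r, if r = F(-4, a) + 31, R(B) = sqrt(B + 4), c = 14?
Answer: 0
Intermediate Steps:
a = -18 (a = -3*6 = -18)
F(U, Z) = 14
R(B) = sqrt(4 + B)
r = 45 (r = 14 + 31 = 45)
R(-4)*r = sqrt(4 - 4)*45 = sqrt(0)*45 = 0*45 = 0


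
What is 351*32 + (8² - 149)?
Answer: 11147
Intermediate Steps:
351*32 + (8² - 149) = 11232 + (64 - 149) = 11232 - 85 = 11147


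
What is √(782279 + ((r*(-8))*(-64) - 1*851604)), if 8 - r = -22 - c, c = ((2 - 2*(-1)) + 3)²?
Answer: I*√28877 ≈ 169.93*I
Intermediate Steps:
c = 49 (c = ((2 + 2) + 3)² = (4 + 3)² = 7² = 49)
r = 79 (r = 8 - (-22 - 1*49) = 8 - (-22 - 49) = 8 - 1*(-71) = 8 + 71 = 79)
√(782279 + ((r*(-8))*(-64) - 1*851604)) = √(782279 + ((79*(-8))*(-64) - 1*851604)) = √(782279 + (-632*(-64) - 851604)) = √(782279 + (40448 - 851604)) = √(782279 - 811156) = √(-28877) = I*√28877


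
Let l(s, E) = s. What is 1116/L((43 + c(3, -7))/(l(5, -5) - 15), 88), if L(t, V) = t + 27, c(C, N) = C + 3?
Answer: 11160/221 ≈ 50.498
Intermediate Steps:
c(C, N) = 3 + C
L(t, V) = 27 + t
1116/L((43 + c(3, -7))/(l(5, -5) - 15), 88) = 1116/(27 + (43 + (3 + 3))/(5 - 15)) = 1116/(27 + (43 + 6)/(-10)) = 1116/(27 + 49*(-⅒)) = 1116/(27 - 49/10) = 1116/(221/10) = 1116*(10/221) = 11160/221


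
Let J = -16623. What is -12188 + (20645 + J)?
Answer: -8166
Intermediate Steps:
-12188 + (20645 + J) = -12188 + (20645 - 16623) = -12188 + 4022 = -8166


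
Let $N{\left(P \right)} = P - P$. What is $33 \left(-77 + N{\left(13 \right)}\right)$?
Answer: $-2541$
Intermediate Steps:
$N{\left(P \right)} = 0$
$33 \left(-77 + N{\left(13 \right)}\right) = 33 \left(-77 + 0\right) = 33 \left(-77\right) = -2541$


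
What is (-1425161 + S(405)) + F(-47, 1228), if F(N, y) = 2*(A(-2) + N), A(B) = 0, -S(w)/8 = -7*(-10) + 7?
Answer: -1425871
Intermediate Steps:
S(w) = -616 (S(w) = -8*(-7*(-10) + 7) = -8*(70 + 7) = -8*77 = -616)
F(N, y) = 2*N (F(N, y) = 2*(0 + N) = 2*N)
(-1425161 + S(405)) + F(-47, 1228) = (-1425161 - 616) + 2*(-47) = -1425777 - 94 = -1425871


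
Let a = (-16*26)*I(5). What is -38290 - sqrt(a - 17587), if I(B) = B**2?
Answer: -38290 - I*sqrt(27987) ≈ -38290.0 - 167.29*I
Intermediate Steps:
a = -10400 (a = -16*26*5**2 = -416*25 = -10400)
-38290 - sqrt(a - 17587) = -38290 - sqrt(-10400 - 17587) = -38290 - sqrt(-27987) = -38290 - I*sqrt(27987)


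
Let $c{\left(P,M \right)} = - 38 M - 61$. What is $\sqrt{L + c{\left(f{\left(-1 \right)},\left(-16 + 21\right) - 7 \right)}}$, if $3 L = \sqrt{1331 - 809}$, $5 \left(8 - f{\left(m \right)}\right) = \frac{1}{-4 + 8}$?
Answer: $\sqrt{15 + \sqrt{58}} \approx 4.7556$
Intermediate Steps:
$f{\left(m \right)} = \frac{159}{20}$ ($f{\left(m \right)} = 8 - \frac{1}{5 \left(-4 + 8\right)} = 8 - \frac{1}{5 \cdot 4} = 8 - \frac{1}{20} = \frac{159}{20}$)
$c{\left(P,M \right)} = -61 - 38 M$
$L = \sqrt{58}$ ($L = \frac{\sqrt{1331 - 809}}{3} = \frac{\sqrt{522}}{3} = \frac{3 \sqrt{58}}{3} = \sqrt{58} \approx 7.6158$)
$\sqrt{L + c{\left(f{\left(-1 \right)},\left(-16 + 21\right) - 7 \right)}} = \sqrt{\sqrt{58} - \left(61 + 38 \left(\left(-16 + 21\right) - 7\right)\right)} = \sqrt{\sqrt{58} - \left(61 + 38 \left(5 - 7\right)\right)} = \sqrt{\sqrt{58} - -15} = \sqrt{\sqrt{58} + \left(-61 + 76\right)} = \sqrt{\sqrt{58} + 15} = \sqrt{15 + \sqrt{58}}$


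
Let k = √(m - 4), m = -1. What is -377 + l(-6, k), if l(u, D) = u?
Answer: -383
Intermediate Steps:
k = I*√5 (k = √(-1 - 4) = √(-5) = I*√5 ≈ 2.2361*I)
-377 + l(-6, k) = -377 - 6 = -383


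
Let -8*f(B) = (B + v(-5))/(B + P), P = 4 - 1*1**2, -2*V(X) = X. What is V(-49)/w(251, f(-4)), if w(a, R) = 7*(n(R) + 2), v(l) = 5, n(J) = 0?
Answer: 7/4 ≈ 1.7500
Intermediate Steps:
V(X) = -X/2
P = 3 (P = 4 - 1*1 = 4 - 1 = 3)
f(B) = -(5 + B)/(8*(3 + B)) (f(B) = -(B + 5)/(8*(B + 3)) = -(5 + B)/(8*(3 + B)))
w(a, R) = 14 (w(a, R) = 7*(0 + 2) = 7*2 = 14)
V(-49)/w(251, f(-4)) = -1/2*(-49)/14 = (49/2)*(1/14) = 7/4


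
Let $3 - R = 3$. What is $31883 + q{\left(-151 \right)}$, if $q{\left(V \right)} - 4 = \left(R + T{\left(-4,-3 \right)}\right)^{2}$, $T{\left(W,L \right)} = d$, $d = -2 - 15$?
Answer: $32176$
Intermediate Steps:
$R = 0$ ($R = 3 - 3 = 0$)
$d = -17$ ($d = -2 - 15 = -17$)
$T{\left(W,L \right)} = -17$
$q{\left(V \right)} = 293$ ($q{\left(V \right)} = 4 + \left(0 - 17\right)^{2} = 4 + \left(-17\right)^{2} = 4 + 289 = 293$)
$31883 + q{\left(-151 \right)} = 31883 + 293 = 32176$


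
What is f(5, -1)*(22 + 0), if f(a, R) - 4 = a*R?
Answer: -22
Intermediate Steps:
f(a, R) = 4 + R*a (f(a, R) = 4 + a*R = 4 + R*a)
f(5, -1)*(22 + 0) = (4 - 1*5)*(22 + 0) = (4 - 5)*22 = -1*22 = -22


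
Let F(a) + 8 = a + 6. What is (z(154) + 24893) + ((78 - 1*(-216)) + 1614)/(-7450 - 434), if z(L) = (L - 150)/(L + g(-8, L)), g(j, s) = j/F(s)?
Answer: 5315231698/213525 ≈ 24893.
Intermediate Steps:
F(a) = -2 + a (F(a) = -8 + (a + 6) = -8 + (6 + a) = -2 + a)
g(j, s) = j/(-2 + s)
z(L) = (-150 + L)/(L - 8/(-2 + L)) (z(L) = (L - 150)/(L - 8/(-2 + L)) = (-150 + L)/(L - 8/(-2 + L)))
(z(154) + 24893) + ((78 - 1*(-216)) + 1614)/(-7450 - 434) = ((-150 + 154)*(-2 + 154)/(-8 + 154*(-2 + 154)) + 24893) + ((78 - 1*(-216)) + 1614)/(-7450 - 434) = (4*152/(-8 + 154*152) + 24893) + ((78 + 216) + 1614)/(-7884) = (4*152/(-8 + 23408) + 24893) + (294 + 1614)*(-1/7884) = (4*152/23400 + 24893) + 1908*(-1/7884) = ((1/23400)*4*152 + 24893) - 53/219 = (76/2925 + 24893) - 53/219 = 72812101/2925 - 53/219 = 5315231698/213525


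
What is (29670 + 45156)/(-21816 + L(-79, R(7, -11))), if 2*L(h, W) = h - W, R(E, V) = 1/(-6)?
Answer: -897912/262265 ≈ -3.4237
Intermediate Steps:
R(E, V) = -1/6
L(h, W) = h/2 - W/2 (L(h, W) = (h - W)/2 = h/2 - W/2)
(29670 + 45156)/(-21816 + L(-79, R(7, -11))) = (29670 + 45156)/(-21816 + ((1/2)*(-79) - 1/2*(-1/6))) = 74826/(-21816 + (-79/2 + 1/12)) = 74826/(-21816 - 473/12) = 74826/(-262265/12) = 74826*(-12/262265) = -897912/262265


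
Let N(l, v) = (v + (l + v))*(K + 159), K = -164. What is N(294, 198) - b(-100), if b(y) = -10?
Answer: -3440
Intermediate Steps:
N(l, v) = -10*v - 5*l (N(l, v) = (v + (l + v))*(-164 + 159) = (l + 2*v)*(-5) = -10*v - 5*l)
N(294, 198) - b(-100) = (-10*198 - 5*294) - 1*(-10) = (-1980 - 1470) + 10 = -3450 + 10 = -3440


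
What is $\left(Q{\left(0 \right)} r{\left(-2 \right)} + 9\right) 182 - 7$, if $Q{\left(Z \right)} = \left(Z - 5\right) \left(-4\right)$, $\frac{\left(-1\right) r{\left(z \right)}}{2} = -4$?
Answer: $30751$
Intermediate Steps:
$r{\left(z \right)} = 8$ ($r{\left(z \right)} = \left(-2\right) \left(-4\right) = 8$)
$Q{\left(Z \right)} = 20 - 4 Z$ ($Q{\left(Z \right)} = \left(-5 + Z\right) \left(-4\right) = 20 - 4 Z$)
$\left(Q{\left(0 \right)} r{\left(-2 \right)} + 9\right) 182 - 7 = \left(\left(20 - 0\right) 8 + 9\right) 182 - 7 = \left(\left(20 + 0\right) 8 + 9\right) 182 - 7 = \left(20 \cdot 8 + 9\right) 182 - 7 = \left(160 + 9\right) 182 - 7 = 169 \cdot 182 - 7 = 30758 - 7 = 30751$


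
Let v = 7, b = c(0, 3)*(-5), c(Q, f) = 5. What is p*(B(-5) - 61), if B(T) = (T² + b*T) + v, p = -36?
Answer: -3456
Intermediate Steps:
b = -25 (b = 5*(-5) = -25)
B(T) = 7 + T² - 25*T (B(T) = (T² - 25*T) + 7 = 7 + T² - 25*T)
p*(B(-5) - 61) = -36*((7 + (-5)² - 25*(-5)) - 61) = -36*((7 + 25 + 125) - 61) = -36*(157 - 61) = -36*96 = -3456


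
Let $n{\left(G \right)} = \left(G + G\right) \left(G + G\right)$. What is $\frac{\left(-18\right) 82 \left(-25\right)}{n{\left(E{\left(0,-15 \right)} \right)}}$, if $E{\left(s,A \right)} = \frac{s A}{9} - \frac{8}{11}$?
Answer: $\frac{1116225}{64} \approx 17441.0$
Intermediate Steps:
$E{\left(s,A \right)} = - \frac{8}{11} + \frac{A s}{9}$ ($E{\left(s,A \right)} = A s \frac{1}{9} - \frac{8}{11} = \frac{A s}{9} - \frac{8}{11} = - \frac{8}{11} + \frac{A s}{9}$)
$n{\left(G \right)} = 4 G^{2}$ ($n{\left(G \right)} = 2 G 2 G = 4 G^{2}$)
$\frac{\left(-18\right) 82 \left(-25\right)}{n{\left(E{\left(0,-15 \right)} \right)}} = \frac{\left(-18\right) 82 \left(-25\right)}{4 \left(- \frac{8}{11} + \frac{1}{9} \left(-15\right) 0\right)^{2}} = \frac{\left(-1476\right) \left(-25\right)}{4 \left(- \frac{8}{11} + 0\right)^{2}} = \frac{36900}{4 \left(- \frac{8}{11}\right)^{2}} = \frac{36900}{4 \cdot \frac{64}{121}} = \frac{36900}{\frac{256}{121}} = 36900 \cdot \frac{121}{256} = \frac{1116225}{64}$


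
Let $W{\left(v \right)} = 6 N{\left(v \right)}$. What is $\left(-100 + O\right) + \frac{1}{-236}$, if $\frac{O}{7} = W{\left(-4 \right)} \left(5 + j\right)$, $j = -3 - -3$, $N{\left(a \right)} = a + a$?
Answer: $- \frac{420081}{236} \approx -1780.0$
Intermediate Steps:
$N{\left(a \right)} = 2 a$
$W{\left(v \right)} = 12 v$ ($W{\left(v \right)} = 6 \cdot 2 v = 12 v$)
$j = 0$ ($j = -3 + 3 = 0$)
$O = -1680$ ($O = 7 \cdot 12 \left(-4\right) \left(5 + 0\right) = 7 \left(\left(-48\right) 5\right) = 7 \left(-240\right) = -1680$)
$\left(-100 + O\right) + \frac{1}{-236} = \left(-100 - 1680\right) + \frac{1}{-236} = -1780 - \frac{1}{236} = - \frac{420081}{236}$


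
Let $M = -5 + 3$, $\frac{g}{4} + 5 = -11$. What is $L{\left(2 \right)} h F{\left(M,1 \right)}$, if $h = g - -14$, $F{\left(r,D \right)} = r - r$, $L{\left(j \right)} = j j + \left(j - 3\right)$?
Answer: $0$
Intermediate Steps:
$g = -64$ ($g = -20 + 4 \left(-11\right) = -20 - 44 = -64$)
$M = -2$
$L{\left(j \right)} = -3 + j + j^{2}$ ($L{\left(j \right)} = j^{2} + \left(-3 + j\right) = -3 + j + j^{2}$)
$F{\left(r,D \right)} = 0$
$h = -50$ ($h = -64 - -14 = -64 + 14 = -50$)
$L{\left(2 \right)} h F{\left(M,1 \right)} = \left(-3 + 2 + 2^{2}\right) \left(-50\right) 0 = \left(-3 + 2 + 4\right) \left(-50\right) 0 = 3 \left(-50\right) 0 = \left(-150\right) 0 = 0$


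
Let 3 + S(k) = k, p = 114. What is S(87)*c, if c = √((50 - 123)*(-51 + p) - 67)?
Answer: 84*I*√4666 ≈ 5737.9*I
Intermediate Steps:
S(k) = -3 + k
c = I*√4666 (c = √((50 - 123)*(-51 + 114) - 67) = √(-73*63 - 67) = √(-4599 - 67) = √(-4666) = I*√4666 ≈ 68.308*I)
S(87)*c = (-3 + 87)*(I*√4666) = 84*(I*√4666) = 84*I*√4666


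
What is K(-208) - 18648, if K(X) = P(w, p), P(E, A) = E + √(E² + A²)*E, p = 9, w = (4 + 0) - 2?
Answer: -18646 + 2*√85 ≈ -18628.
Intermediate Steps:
w = 2 (w = 4 - 2 = 2)
P(E, A) = E + E*√(A² + E²) (P(E, A) = E + √(A² + E²)*E = E + E*√(A² + E²))
K(X) = 2 + 2*√85 (K(X) = 2*(1 + √(9² + 2²)) = 2*(1 + √(81 + 4)) = 2*(1 + √85) = 2 + 2*√85)
K(-208) - 18648 = (2 + 2*√85) - 18648 = -18646 + 2*√85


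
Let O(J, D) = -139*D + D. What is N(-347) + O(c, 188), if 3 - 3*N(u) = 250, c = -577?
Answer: -78079/3 ≈ -26026.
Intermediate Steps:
N(u) = -247/3 (N(u) = 1 - ⅓*250 = 1 - 250/3 = -247/3)
O(J, D) = -138*D
N(-347) + O(c, 188) = -247/3 - 138*188 = -247/3 - 25944 = -78079/3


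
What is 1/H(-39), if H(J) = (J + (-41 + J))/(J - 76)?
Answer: 115/119 ≈ 0.96639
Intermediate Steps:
H(J) = (-41 + 2*J)/(-76 + J)
1/H(-39) = 1/((-41 + 2*(-39))/(-76 - 39)) = 1/((-41 - 78)/(-115)) = 1/(-1/115*(-119)) = 1/(119/115) = 115/119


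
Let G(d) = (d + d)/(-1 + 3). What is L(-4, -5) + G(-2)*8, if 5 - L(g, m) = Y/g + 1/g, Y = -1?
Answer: -11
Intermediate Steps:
L(g, m) = 5 (L(g, m) = 5 - (-1/g + 1/g) = 5 - 1*0 = 5 + 0 = 5)
G(d) = d (G(d) = (2*d)/2 = (2*d)*(½) = d)
L(-4, -5) + G(-2)*8 = 5 - 2*8 = 5 - 16 = -11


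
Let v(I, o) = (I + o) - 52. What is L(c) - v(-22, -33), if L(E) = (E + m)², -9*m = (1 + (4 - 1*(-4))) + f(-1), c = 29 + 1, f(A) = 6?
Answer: 8188/9 ≈ 909.78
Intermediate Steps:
c = 30
v(I, o) = -52 + I + o
m = -5/3 (m = -((1 + (4 - 1*(-4))) + 6)/9 = -((1 + (4 + 4)) + 6)/9 = -((1 + 8) + 6)/9 = -(9 + 6)/9 = -⅑*15 = -5/3 ≈ -1.6667)
L(E) = (-5/3 + E)² (L(E) = (E - 5/3)² = (-5/3 + E)²)
L(c) - v(-22, -33) = (-5 + 3*30)²/9 - (-52 - 22 - 33) = (-5 + 90)²/9 - 1*(-107) = (⅑)*85² + 107 = (⅑)*7225 + 107 = 7225/9 + 107 = 8188/9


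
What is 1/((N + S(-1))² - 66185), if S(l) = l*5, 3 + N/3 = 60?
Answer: -1/38629 ≈ -2.5887e-5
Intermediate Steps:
N = 171 (N = -9 + 3*60 = -9 + 180 = 171)
S(l) = 5*l
1/((N + S(-1))² - 66185) = 1/((171 + 5*(-1))² - 66185) = 1/((171 - 5)² - 66185) = 1/(166² - 66185) = 1/(27556 - 66185) = 1/(-38629) = -1/38629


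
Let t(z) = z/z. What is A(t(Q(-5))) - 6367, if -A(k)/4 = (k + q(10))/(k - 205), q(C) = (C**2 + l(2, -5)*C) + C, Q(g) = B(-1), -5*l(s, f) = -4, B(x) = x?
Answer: -19094/3 ≈ -6364.7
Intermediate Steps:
l(s, f) = 4/5 (l(s, f) = -1/5*(-4) = 4/5)
Q(g) = -1
t(z) = 1
q(C) = C**2 + 9*C/5 (q(C) = (C**2 + 4*C/5) + C = C**2 + 9*C/5)
A(k) = -4*(118 + k)/(-205 + k) (A(k) = -4*(k + (1/5)*10*(9 + 5*10))/(k - 205) = -4*(k + (1/5)*10*(9 + 50))/(-205 + k) = -4*(k + (1/5)*10*59)/(-205 + k) = -4*(k + 118)/(-205 + k) = -4*(118 + k)/(-205 + k))
A(t(Q(-5))) - 6367 = 4*(-118 - 1*1)/(-205 + 1) - 6367 = 4*(-118 - 1)/(-204) - 6367 = 4*(-1/204)*(-119) - 6367 = 7/3 - 6367 = -19094/3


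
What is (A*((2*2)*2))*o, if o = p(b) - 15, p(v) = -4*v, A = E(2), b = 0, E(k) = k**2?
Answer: -480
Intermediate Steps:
A = 4 (A = 2**2 = 4)
o = -15 (o = -4*0 - 15 = 0 - 15 = -15)
(A*((2*2)*2))*o = (4*((2*2)*2))*(-15) = (4*(4*2))*(-15) = (4*8)*(-15) = 32*(-15) = -480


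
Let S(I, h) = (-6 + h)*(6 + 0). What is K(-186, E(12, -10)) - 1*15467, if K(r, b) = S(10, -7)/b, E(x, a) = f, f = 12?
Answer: -30947/2 ≈ -15474.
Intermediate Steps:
S(I, h) = -36 + 6*h (S(I, h) = (-6 + h)*6 = -36 + 6*h)
E(x, a) = 12
K(r, b) = -78/b (K(r, b) = (-36 + 6*(-7))/b = (-36 - 42)/b = -78/b)
K(-186, E(12, -10)) - 1*15467 = -78/12 - 1*15467 = -78*1/12 - 15467 = -13/2 - 15467 = -30947/2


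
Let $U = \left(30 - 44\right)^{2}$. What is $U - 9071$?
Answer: $-8875$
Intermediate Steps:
$U = 196$ ($U = \left(-14\right)^{2} = 196$)
$U - 9071 = 196 - 9071 = -8875$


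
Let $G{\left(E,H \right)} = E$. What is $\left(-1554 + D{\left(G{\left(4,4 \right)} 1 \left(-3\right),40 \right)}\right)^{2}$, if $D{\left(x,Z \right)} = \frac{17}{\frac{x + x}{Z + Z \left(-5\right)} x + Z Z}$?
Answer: $\frac{154204960649041}{63856081} \approx 2.4149 \cdot 10^{6}$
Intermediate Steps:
$D{\left(x,Z \right)} = \frac{17}{Z^{2} - \frac{x^{2}}{2 Z}}$ ($D{\left(x,Z \right)} = \frac{17}{\frac{2 x}{Z - 5 Z} x + Z^{2}} = \frac{17}{\frac{2 x}{\left(-4\right) Z} x + Z^{2}} = \frac{17}{2 x \left(- \frac{1}{4 Z}\right) x + Z^{2}} = \frac{17}{- \frac{x}{2 Z} x + Z^{2}} = \frac{17}{- \frac{x^{2}}{2 Z} + Z^{2}} = \frac{17}{Z^{2} - \frac{x^{2}}{2 Z}}$)
$\left(-1554 + D{\left(G{\left(4,4 \right)} 1 \left(-3\right),40 \right)}\right)^{2} = \left(-1554 + 34 \cdot 40 \frac{1}{- \left(4 \cdot 1 \left(-3\right)\right)^{2} + 2 \cdot 40^{3}}\right)^{2} = \left(-1554 + 34 \cdot 40 \frac{1}{- \left(4 \left(-3\right)\right)^{2} + 2 \cdot 64000}\right)^{2} = \left(-1554 + 34 \cdot 40 \frac{1}{- \left(-12\right)^{2} + 128000}\right)^{2} = \left(-1554 + 34 \cdot 40 \frac{1}{\left(-1\right) 144 + 128000}\right)^{2} = \left(-1554 + 34 \cdot 40 \frac{1}{-144 + 128000}\right)^{2} = \left(-1554 + 34 \cdot 40 \cdot \frac{1}{127856}\right)^{2} = \left(-1554 + \frac{85}{7991}\right)^{2} = \left(- \frac{12417929}{7991}\right)^{2} = \frac{154204960649041}{63856081}$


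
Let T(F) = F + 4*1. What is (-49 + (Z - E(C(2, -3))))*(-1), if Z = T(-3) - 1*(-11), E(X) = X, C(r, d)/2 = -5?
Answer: 27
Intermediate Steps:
C(r, d) = -10 (C(r, d) = 2*(-5) = -10)
T(F) = 4 + F (T(F) = F + 4 = 4 + F)
Z = 12 (Z = (4 - 3) - 1*(-11) = 1 + 11 = 12)
(-49 + (Z - E(C(2, -3))))*(-1) = (-49 + (12 - 1*(-10)))*(-1) = (-49 + (12 + 10))*(-1) = (-49 + 22)*(-1) = -27*(-1) = 27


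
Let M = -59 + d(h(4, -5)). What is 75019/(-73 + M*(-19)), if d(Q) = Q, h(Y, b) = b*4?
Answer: 10717/204 ≈ 52.534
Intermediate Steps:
h(Y, b) = 4*b
M = -79 (M = -59 + 4*(-5) = -59 - 20 = -79)
75019/(-73 + M*(-19)) = 75019/(-73 - 79*(-19)) = 75019/(-73 + 1501) = 75019/1428 = 75019*(1/1428) = 10717/204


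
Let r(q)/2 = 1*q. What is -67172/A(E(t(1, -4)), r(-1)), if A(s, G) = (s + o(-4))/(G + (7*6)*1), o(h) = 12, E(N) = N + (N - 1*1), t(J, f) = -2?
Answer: -383840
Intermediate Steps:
r(q) = 2*q (r(q) = 2*(1*q) = 2*q)
E(N) = -1 + 2*N (E(N) = N + (N - 1) = N + (-1 + N) = -1 + 2*N)
A(s, G) = (12 + s)/(42 + G) (A(s, G) = (s + 12)/(G + (7*6)*1) = (12 + s)/(G + 42*1) = (12 + s)/(G + 42) = (12 + s)/(42 + G))
-67172/A(E(t(1, -4)), r(-1)) = -67172*(42 + 2*(-1))/(12 + (-1 + 2*(-2))) = -67172*(42 - 2)/(12 + (-1 - 4)) = -67172*40/(12 - 5) = -67172/((1/40)*7) = -67172/7/40 = -67172*40/7 = -383840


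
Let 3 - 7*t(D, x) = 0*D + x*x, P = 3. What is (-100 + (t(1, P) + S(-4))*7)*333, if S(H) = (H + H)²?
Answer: 113886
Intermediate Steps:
S(H) = 4*H² (S(H) = (2*H)² = 4*H²)
t(D, x) = 3/7 - x²/7 (t(D, x) = 3/7 - (0*D + x*x)/7 = 3/7 - (0 + x²)/7 = 3/7 - x²/7)
(-100 + (t(1, P) + S(-4))*7)*333 = (-100 + ((3/7 - ⅐*3²) + 4*(-4)²)*7)*333 = (-100 + ((3/7 - ⅐*9) + 4*16)*7)*333 = (-100 + ((3/7 - 9/7) + 64)*7)*333 = (-100 + (-6/7 + 64)*7)*333 = (-100 + (442/7)*7)*333 = (-100 + 442)*333 = 342*333 = 113886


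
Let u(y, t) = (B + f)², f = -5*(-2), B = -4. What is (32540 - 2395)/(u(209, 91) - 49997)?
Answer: -30145/49961 ≈ -0.60337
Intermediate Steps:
f = 10
u(y, t) = 36 (u(y, t) = (-4 + 10)² = 6² = 36)
(32540 - 2395)/(u(209, 91) - 49997) = (32540 - 2395)/(36 - 49997) = 30145/(-49961) = 30145*(-1/49961) = -30145/49961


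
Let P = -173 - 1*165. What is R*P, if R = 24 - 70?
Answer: 15548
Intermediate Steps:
R = -46
P = -338 (P = -173 - 165 = -338)
R*P = -46*(-338) = 15548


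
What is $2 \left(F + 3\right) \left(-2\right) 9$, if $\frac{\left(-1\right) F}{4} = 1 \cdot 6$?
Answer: $756$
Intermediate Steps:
$F = -24$ ($F = - 4 \cdot 1 \cdot 6 = \left(-4\right) 6 = -24$)
$2 \left(F + 3\right) \left(-2\right) 9 = 2 \left(-24 + 3\right) \left(-2\right) 9 = 2 \left(-21\right) \left(-2\right) 9 = \left(-42\right) \left(-2\right) 9 = 84 \cdot 9 = 756$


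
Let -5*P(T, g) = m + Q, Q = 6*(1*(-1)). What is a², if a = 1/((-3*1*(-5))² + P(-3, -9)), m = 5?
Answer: 25/1267876 ≈ 1.9718e-5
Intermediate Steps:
Q = -6 (Q = 6*(-1) = -6)
P(T, g) = ⅕ (P(T, g) = -(5 - 6)/5 = -⅕*(-1) = ⅕)
a = 5/1126 (a = 1/((-3*1*(-5))² + ⅕) = 1/((-3*(-5))² + ⅕) = 1/(15² + ⅕) = 1/(225 + ⅕) = 1/(1126/5) = 5/1126 ≈ 0.0044405)
a² = (5/1126)² = 25/1267876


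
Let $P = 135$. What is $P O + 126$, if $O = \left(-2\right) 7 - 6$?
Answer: $-2574$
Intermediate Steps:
$O = -20$ ($O = -14 - 6 = -20$)
$P O + 126 = 135 \left(-20\right) + 126 = -2700 + 126 = -2574$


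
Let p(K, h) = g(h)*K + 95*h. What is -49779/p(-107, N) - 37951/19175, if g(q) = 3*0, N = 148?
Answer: -297620677/53920100 ≈ -5.5197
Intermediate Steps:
g(q) = 0
p(K, h) = 95*h (p(K, h) = 0*K + 95*h = 0 + 95*h = 95*h)
-49779/p(-107, N) - 37951/19175 = -49779/(95*148) - 37951/19175 = -49779/14060 - 37951*1/19175 = -49779*1/14060 - 37951/19175 = -49779/14060 - 37951/19175 = -297620677/53920100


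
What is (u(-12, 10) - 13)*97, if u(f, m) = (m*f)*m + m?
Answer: -116691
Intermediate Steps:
u(f, m) = m + f*m² (u(f, m) = (f*m)*m + m = f*m² + m = m + f*m²)
(u(-12, 10) - 13)*97 = (10*(1 - 12*10) - 13)*97 = (10*(1 - 120) - 13)*97 = (10*(-119) - 13)*97 = (-1190 - 13)*97 = -1203*97 = -116691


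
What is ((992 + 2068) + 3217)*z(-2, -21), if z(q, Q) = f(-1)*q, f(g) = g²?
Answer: -12554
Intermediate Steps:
z(q, Q) = q (z(q, Q) = (-1)²*q = 1*q = q)
((992 + 2068) + 3217)*z(-2, -21) = ((992 + 2068) + 3217)*(-2) = (3060 + 3217)*(-2) = 6277*(-2) = -12554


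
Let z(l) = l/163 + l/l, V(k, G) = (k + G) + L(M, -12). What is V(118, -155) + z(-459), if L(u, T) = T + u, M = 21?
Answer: -4860/163 ≈ -29.816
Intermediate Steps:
V(k, G) = 9 + G + k (V(k, G) = (k + G) + (-12 + 21) = (G + k) + 9 = 9 + G + k)
z(l) = 1 + l/163 (z(l) = l*(1/163) + 1 = l/163 + 1 = 1 + l/163)
V(118, -155) + z(-459) = (9 - 155 + 118) + (1 + (1/163)*(-459)) = -28 + (1 - 459/163) = -28 - 296/163 = -4860/163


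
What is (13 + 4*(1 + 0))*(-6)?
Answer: -102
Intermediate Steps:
(13 + 4*(1 + 0))*(-6) = (13 + 4*1)*(-6) = (13 + 4)*(-6) = 17*(-6) = -102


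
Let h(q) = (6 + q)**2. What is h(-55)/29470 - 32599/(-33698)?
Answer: 5314293/5066735 ≈ 1.0489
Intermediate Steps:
h(-55)/29470 - 32599/(-33698) = (6 - 55)**2/29470 - 32599/(-33698) = (-49)**2*(1/29470) - 32599*(-1/33698) = 2401*(1/29470) + 4657/4814 = 343/4210 + 4657/4814 = 5314293/5066735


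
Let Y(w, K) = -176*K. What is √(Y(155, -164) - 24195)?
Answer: √4669 ≈ 68.330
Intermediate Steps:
√(Y(155, -164) - 24195) = √(-176*(-164) - 24195) = √(28864 - 24195) = √4669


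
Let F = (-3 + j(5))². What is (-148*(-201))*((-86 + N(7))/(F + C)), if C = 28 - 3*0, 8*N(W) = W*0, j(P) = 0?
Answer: -69144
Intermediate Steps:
F = 9 (F = (-3 + 0)² = (-3)² = 9)
N(W) = 0 (N(W) = (W*0)/8 = (⅛)*0 = 0)
C = 28 (C = 28 - 1*0 = 28 + 0 = 28)
(-148*(-201))*((-86 + N(7))/(F + C)) = (-148*(-201))*((-86 + 0)/(9 + 28)) = 29748*(-86/37) = -69144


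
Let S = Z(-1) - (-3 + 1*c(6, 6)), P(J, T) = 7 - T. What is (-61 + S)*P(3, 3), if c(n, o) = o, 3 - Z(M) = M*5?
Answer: -224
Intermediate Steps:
Z(M) = 3 - 5*M (Z(M) = 3 - M*5 = 3 - 5*M)
S = 5 (S = (3 - 5*(-1)) - (-3 + 1*6) = (3 + 5) - (-3 + 6) = 8 - 1*3 = 8 - 3 = 5)
(-61 + S)*P(3, 3) = (-61 + 5)*(7 - 1*3) = -56*(7 - 3) = -56*4 = -224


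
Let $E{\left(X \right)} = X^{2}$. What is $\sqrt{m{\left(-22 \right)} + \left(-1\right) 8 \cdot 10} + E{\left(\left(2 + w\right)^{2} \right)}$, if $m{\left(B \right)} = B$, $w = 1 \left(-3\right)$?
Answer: $1 + i \sqrt{102} \approx 1.0 + 10.1 i$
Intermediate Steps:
$w = -3$
$\sqrt{m{\left(-22 \right)} + \left(-1\right) 8 \cdot 10} + E{\left(\left(2 + w\right)^{2} \right)} = \sqrt{-22 + \left(-1\right) 8 \cdot 10} + \left(\left(2 - 3\right)^{2}\right)^{2} = \sqrt{-22 - 80} + \left(\left(-1\right)^{2}\right)^{2} = \sqrt{-22 - 80} + 1^{2} = \sqrt{-102} + 1 = i \sqrt{102} + 1 = 1 + i \sqrt{102}$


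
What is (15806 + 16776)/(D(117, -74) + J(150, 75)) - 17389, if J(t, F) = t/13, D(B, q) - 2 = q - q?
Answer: -119859/8 ≈ -14982.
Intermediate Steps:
D(B, q) = 2 (D(B, q) = 2 + (q - q) = 2 + 0 = 2)
J(t, F) = t/13 (J(t, F) = t*(1/13) = t/13)
(15806 + 16776)/(D(117, -74) + J(150, 75)) - 17389 = (15806 + 16776)/(2 + (1/13)*150) - 17389 = 32582/(2 + 150/13) - 17389 = 32582/(176/13) - 17389 = 32582*(13/176) - 17389 = 19253/8 - 17389 = -119859/8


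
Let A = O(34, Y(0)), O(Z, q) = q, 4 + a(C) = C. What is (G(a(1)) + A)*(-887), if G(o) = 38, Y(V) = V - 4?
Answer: -30158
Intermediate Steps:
a(C) = -4 + C
Y(V) = -4 + V
A = -4 (A = -4 + 0 = -4)
(G(a(1)) + A)*(-887) = (38 - 4)*(-887) = 34*(-887) = -30158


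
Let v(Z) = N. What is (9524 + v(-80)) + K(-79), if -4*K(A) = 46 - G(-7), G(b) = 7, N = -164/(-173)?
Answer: 6584517/692 ≈ 9515.2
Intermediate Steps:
N = 164/173 (N = -164*(-1/173) = 164/173 ≈ 0.94798)
v(Z) = 164/173
K(A) = -39/4 (K(A) = -(46 - 1*7)/4 = -(46 - 7)/4 = -1/4*39 = -39/4)
(9524 + v(-80)) + K(-79) = (9524 + 164/173) - 39/4 = 1647816/173 - 39/4 = 6584517/692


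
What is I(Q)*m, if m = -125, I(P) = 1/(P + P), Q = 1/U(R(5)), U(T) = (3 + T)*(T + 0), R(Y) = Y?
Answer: -2500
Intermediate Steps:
U(T) = T*(3 + T) (U(T) = (3 + T)*T = T*(3 + T))
Q = 1/40 (Q = 1/(5*(3 + 5)) = 1/(5*8) = 1/40 ≈ 0.025000)
I(P) = 1/(2*P)
I(Q)*m = (1/(2*(1/40)))*(-125) = ((½)*40)*(-125) = 20*(-125) = -2500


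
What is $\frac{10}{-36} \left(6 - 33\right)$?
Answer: $\frac{15}{2} \approx 7.5$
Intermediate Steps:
$\frac{10}{-36} \left(6 - 33\right) = 10 \left(- \frac{1}{36}\right) \left(-27\right) = \left(- \frac{5}{18}\right) \left(-27\right) = \frac{15}{2}$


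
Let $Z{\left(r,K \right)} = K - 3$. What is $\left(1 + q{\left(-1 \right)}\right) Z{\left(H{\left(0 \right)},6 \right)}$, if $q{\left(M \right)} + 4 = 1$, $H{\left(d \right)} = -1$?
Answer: $-6$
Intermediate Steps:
$Z{\left(r,K \right)} = -3 + K$
$q{\left(M \right)} = -3$ ($q{\left(M \right)} = -4 + 1 = -3$)
$\left(1 + q{\left(-1 \right)}\right) Z{\left(H{\left(0 \right)},6 \right)} = \left(1 - 3\right) \left(-3 + 6\right) = \left(-2\right) 3 = -6$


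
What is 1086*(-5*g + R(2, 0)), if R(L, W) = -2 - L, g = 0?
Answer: -4344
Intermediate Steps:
1086*(-5*g + R(2, 0)) = 1086*(-5*0 + (-2 - 1*2)) = 1086*(0 + (-2 - 2)) = 1086*(0 - 4) = 1086*(-4) = -4344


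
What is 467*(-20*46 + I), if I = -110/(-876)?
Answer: -188156635/438 ≈ -4.2958e+5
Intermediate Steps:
I = 55/438 (I = -110*(-1/876) = 55/438 ≈ 0.12557)
467*(-20*46 + I) = 467*(-20*46 + 55/438) = 467*(-920 + 55/438) = 467*(-402905/438) = -188156635/438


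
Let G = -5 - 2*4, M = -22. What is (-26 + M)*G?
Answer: 624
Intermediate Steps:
G = -13 (G = -5 - 8 = -13)
(-26 + M)*G = (-26 - 22)*(-13) = -48*(-13) = 624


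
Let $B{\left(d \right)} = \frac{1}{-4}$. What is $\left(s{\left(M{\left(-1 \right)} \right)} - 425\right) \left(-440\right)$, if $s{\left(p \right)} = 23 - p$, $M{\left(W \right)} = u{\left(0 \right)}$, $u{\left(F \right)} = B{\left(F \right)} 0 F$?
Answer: $176880$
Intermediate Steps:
$B{\left(d \right)} = - \frac{1}{4}$
$u{\left(F \right)} = 0$ ($u{\left(F \right)} = \left(- \frac{1}{4}\right) 0 F = 0 F = 0$)
$M{\left(W \right)} = 0$
$\left(s{\left(M{\left(-1 \right)} \right)} - 425\right) \left(-440\right) = \left(\left(23 - 0\right) - 425\right) \left(-440\right) = \left(\left(23 + 0\right) - 425\right) \left(-440\right) = \left(23 - 425\right) \left(-440\right) = \left(-402\right) \left(-440\right) = 176880$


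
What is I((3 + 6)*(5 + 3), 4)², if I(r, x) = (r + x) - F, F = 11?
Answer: 4225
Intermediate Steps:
I(r, x) = -11 + r + x (I(r, x) = (r + x) - 1*11 = (r + x) - 11 = -11 + r + x)
I((3 + 6)*(5 + 3), 4)² = (-11 + (3 + 6)*(5 + 3) + 4)² = (-11 + 9*8 + 4)² = (-11 + 72 + 4)² = 65² = 4225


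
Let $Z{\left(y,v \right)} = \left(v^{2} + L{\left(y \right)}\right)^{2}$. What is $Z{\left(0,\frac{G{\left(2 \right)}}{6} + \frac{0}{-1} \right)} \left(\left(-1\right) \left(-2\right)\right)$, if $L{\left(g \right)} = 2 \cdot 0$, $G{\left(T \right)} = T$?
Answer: $\frac{2}{81} \approx 0.024691$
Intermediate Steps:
$L{\left(g \right)} = 0$
$Z{\left(y,v \right)} = v^{4}$ ($Z{\left(y,v \right)} = \left(v^{2} + 0\right)^{2} = \left(v^{2}\right)^{2} = v^{4}$)
$Z{\left(0,\frac{G{\left(2 \right)}}{6} + \frac{0}{-1} \right)} \left(\left(-1\right) \left(-2\right)\right) = \left(\frac{2}{6} + \frac{0}{-1}\right)^{4} \left(\left(-1\right) \left(-2\right)\right) = \left(2 \cdot \frac{1}{6} + 0 \left(-1\right)\right)^{4} \cdot 2 = \left(\frac{1}{3} + 0\right)^{4} \cdot 2 = \left(\frac{1}{3}\right)^{4} \cdot 2 = \frac{1}{81} \cdot 2 = \frac{2}{81}$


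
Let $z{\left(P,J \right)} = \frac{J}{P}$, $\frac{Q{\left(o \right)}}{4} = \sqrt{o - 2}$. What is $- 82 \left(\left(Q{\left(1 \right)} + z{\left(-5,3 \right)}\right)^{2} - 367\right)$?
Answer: $\frac{784412}{25} + \frac{1968 i}{5} \approx 31376.0 + 393.6 i$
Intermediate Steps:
$Q{\left(o \right)} = 4 \sqrt{-2 + o}$ ($Q{\left(o \right)} = 4 \sqrt{o - 2} = 4 \sqrt{-2 + o}$)
$- 82 \left(\left(Q{\left(1 \right)} + z{\left(-5,3 \right)}\right)^{2} - 367\right) = - 82 \left(\left(4 \sqrt{-2 + 1} + \frac{3}{-5}\right)^{2} - 367\right) = - 82 \left(\left(4 \sqrt{-1} + 3 \left(- \frac{1}{5}\right)\right)^{2} - 367\right) = - 82 \left(\left(4 i - \frac{3}{5}\right)^{2} - 367\right) = - 82 \left(\left(- \frac{3}{5} + 4 i\right)^{2} - 367\right) = - 82 \left(-367 + \left(- \frac{3}{5} + 4 i\right)^{2}\right) = 30094 - 82 \left(- \frac{3}{5} + 4 i\right)^{2}$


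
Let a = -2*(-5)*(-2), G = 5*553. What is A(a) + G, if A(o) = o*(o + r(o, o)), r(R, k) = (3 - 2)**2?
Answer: 3145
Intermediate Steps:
G = 2765
r(R, k) = 1 (r(R, k) = 1**2 = 1)
a = -20 (a = 10*(-2) = -20)
A(o) = o*(1 + o) (A(o) = o*(o + 1) = o*(1 + o))
A(a) + G = -20*(1 - 20) + 2765 = -20*(-19) + 2765 = 380 + 2765 = 3145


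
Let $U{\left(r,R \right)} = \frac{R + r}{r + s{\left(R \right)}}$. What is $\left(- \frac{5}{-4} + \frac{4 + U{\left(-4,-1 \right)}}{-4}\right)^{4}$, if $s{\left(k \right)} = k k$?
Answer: $\frac{1}{1296} \approx 0.0007716$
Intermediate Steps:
$s{\left(k \right)} = k^{2}$
$U{\left(r,R \right)} = \frac{R + r}{r + R^{2}}$
$\left(- \frac{5}{-4} + \frac{4 + U{\left(-4,-1 \right)}}{-4}\right)^{4} = \left(- \frac{5}{-4} + \frac{4 + \frac{-1 - 4}{-4 + \left(-1\right)^{2}}}{-4}\right)^{4} = \left(\left(-5\right) \left(- \frac{1}{4}\right) + \left(4 + \frac{1}{-4 + 1} \left(-5\right)\right) \left(- \frac{1}{4}\right)\right)^{4} = \left(\frac{5}{4} + \left(4 + \frac{1}{-3} \left(-5\right)\right) \left(- \frac{1}{4}\right)\right)^{4} = \left(\frac{5}{4} + \left(4 - - \frac{5}{3}\right) \left(- \frac{1}{4}\right)\right)^{4} = \left(\frac{5}{4} + \left(4 + \frac{5}{3}\right) \left(- \frac{1}{4}\right)\right)^{4} = \left(\frac{5}{4} + \frac{17}{3} \left(- \frac{1}{4}\right)\right)^{4} = \left(\frac{5}{4} - \frac{17}{12}\right)^{4} = \left(- \frac{1}{6}\right)^{4} = \frac{1}{1296}$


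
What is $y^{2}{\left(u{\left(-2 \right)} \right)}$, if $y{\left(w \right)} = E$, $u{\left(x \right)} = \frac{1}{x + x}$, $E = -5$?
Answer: $25$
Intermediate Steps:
$u{\left(x \right)} = \frac{1}{2 x}$
$y{\left(w \right)} = -5$
$y^{2}{\left(u{\left(-2 \right)} \right)} = \left(-5\right)^{2} = 25$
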